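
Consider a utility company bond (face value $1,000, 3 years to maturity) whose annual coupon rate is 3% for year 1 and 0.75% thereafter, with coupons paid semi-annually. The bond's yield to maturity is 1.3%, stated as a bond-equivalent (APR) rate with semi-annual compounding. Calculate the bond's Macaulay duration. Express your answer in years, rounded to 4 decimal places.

2.9226 years

Periodic yield y = 0.0065. Discount each cash flow and weight by its period:
  t   CF        PV=CF/(1+0.0065)^t    t·PV
  1        15.00        14.9031        14.9031
  2        15.00        14.8069        29.6138
  3         3.75         3.6778        11.0334
  4         3.75         3.6541        14.6163
  5         3.75         3.6305        18.1523
  6     1,003.75       965.4791     5,792.8747
  Σ                  1,006.1515     5,881.1936
Price P = Σ PV = 1,006.1515.
Macaulay duration = Σ(t·PV) / P = 5,881.1936 / 1,006.1515 = 5.84524 half-year periods.
In years: 5.84524 / 2 = 2.92262 years.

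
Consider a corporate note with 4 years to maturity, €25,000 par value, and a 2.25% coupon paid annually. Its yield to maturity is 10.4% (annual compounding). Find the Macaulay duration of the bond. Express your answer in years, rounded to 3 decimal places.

3.846 years

Periodic yield y = 0.104. Discount each cash flow and weight by its year:
  t   CF        PV=CF/(1+0.104)^t    t·PV
  1       562.50       509.5109       509.5109
  2       562.50       461.5135       923.0269
  3       562.50       418.0376     1,254.1127
  4    25,562.50    17,207.8666    68,831.4666
  Σ                 18,596.9285    71,518.1171
Price P = Σ PV = 18,596.9285.
Macaulay duration = Σ(t·PV) / P = 71,518.1171 / 18,596.9285 = 3.84570 years.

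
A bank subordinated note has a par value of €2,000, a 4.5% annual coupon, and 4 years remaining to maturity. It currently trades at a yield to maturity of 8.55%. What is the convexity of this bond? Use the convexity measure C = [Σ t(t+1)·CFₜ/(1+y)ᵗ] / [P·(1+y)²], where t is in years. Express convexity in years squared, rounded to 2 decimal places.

15.45

With y = 0.0855:
  t   CF        PV=CF/(1+0.0855)^t    t·PV        t(t+1)·PV
  1        90.00        82.9111        82.9111         165.8222
  2        90.00        76.3806       152.7611         458.2834
  3        90.00        70.3644       211.0932         844.3729
  4     2,090.00     1,505.3136     6,021.2543      30,106.2713
  Σ                  1,734.9696     6,468.0197      31,574.7497
P = 1,734.9696.
Convexity = Σ t(t+1)·PV / [P·(1+y)²] = 31,574.7497 / (1,734.9696 × 1.178310) = 15.44502.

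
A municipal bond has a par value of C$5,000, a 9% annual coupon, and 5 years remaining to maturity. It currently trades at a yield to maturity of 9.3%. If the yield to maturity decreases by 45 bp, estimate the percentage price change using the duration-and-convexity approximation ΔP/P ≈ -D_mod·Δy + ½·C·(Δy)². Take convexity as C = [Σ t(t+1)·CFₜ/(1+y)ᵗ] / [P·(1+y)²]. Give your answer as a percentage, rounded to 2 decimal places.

With y = 0.093:
  t   CF        PV=CF/(1+0.093)^t    t·PV        t(t+1)·PV
  1       450.00       411.7109       411.7109         823.4218
  2       450.00       376.6797       753.3594       2,260.0781
  3       450.00       344.6292     1,033.8875       4,135.5500
  4       450.00       315.3057     1,261.2229       6,306.1146
  5     5,450.00     3,493.7811    17,468.9056     104,813.4333
  Σ                  4,942.1066    20,929.0862     118,338.5978
P = 4,942.1066; D_Mac = 4.23485 yrs; D_mod = 3.87452 yrs; C = 20.04352.
Duration effect: -3.87452 × (-0.0045) = +0.017435
Convexity effect: 0.5 × 20.04352 × (-0.0045)² = +0.0002029
ΔP/P ≈ +0.017435 + 0.0002029 = +0.017638 = +1.7638%.

+1.76%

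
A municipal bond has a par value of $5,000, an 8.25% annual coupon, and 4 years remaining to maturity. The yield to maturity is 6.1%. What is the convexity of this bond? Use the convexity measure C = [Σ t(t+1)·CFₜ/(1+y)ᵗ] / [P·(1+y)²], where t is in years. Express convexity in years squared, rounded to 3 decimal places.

With y = 0.061:
  t   CF        PV=CF/(1+0.061)^t    t·PV        t(t+1)·PV
  1       412.50       388.7842       388.7842         777.5683
  2       412.50       366.4318       732.8636       2,198.5909
  3       412.50       345.3646     1,036.0938       4,144.3750
  4     5,412.50     4,271.0669    17,084.2676      85,421.3379
  Σ                  5,371.6475    19,242.0092      92,541.8722
P = 5,371.6475.
Convexity = Σ t(t+1)·PV / [P·(1+y)²] = 92,541.8722 / (5,371.6475 × 1.125721) = 15.30383.

15.304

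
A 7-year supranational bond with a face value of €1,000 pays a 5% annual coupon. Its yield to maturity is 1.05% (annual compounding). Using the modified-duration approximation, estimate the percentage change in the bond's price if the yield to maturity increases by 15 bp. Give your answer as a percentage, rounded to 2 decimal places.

Periodic yield y = 0.0105. Modified duration first:
  t   CF        PV=CF/(1+0.0105)^t    t·PV
  1        50.00        49.4805        49.4805
  2        50.00        48.9663        97.9326
  3        50.00        48.4575       145.3725
  4        50.00        47.9540       191.8160
  5        50.00        47.4557       237.2785
  6        50.00        46.9626       281.7756
  7     1,050.00       975.9669     6,831.7681
  Σ                  1,265.2434     7,835.4237
P = 1,265.2434; D_Mac = 6.19282 yrs; D_mod = 6.19282/(1+0.0105) = 6.12847 yrs.
ΔP/P ≈ -D_mod · Δy = -6.12847 × (+0.0015) = -0.009193 = -0.9193%.

-0.92%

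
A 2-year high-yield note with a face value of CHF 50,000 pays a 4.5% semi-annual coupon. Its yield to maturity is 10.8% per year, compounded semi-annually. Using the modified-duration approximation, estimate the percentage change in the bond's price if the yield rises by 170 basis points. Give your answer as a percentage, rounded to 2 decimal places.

Periodic yield y = 0.054. Modified duration first:
  t   CF        PV=CF/(1+0.054)^t    t·PV
  1     1,125.00     1,067.3624     1,067.3624
  2     1,125.00     1,012.6778     2,025.3557
  3     1,125.00       960.7949     2,882.3847
  4    51,125.00    41,425.7975   165,703.1899
  Σ                 44,466.6326   171,678.2926
P = 44,466.6326; D_Mac = 3.86083 half-year periods = 1.93042 yrs; D_mod = 1.93042/(1+0.054) = 1.83152 yrs.
ΔP/P ≈ -D_mod · Δy = -1.83152 × (+0.017) = -0.031136 = -3.1136%.

-3.11%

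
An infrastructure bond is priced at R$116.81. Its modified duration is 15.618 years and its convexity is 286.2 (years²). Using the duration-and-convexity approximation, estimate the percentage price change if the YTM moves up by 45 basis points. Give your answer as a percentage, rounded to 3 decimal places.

Duration effect: -D_mod·Δy = -15.618 × (+0.0045) = -0.070281
Convexity effect: ½·C·(Δy)² = 0.5 × 286.2 × (0.0045)² = +0.002897775
ΔP/P ≈ -0.070281 + 0.002897775 = -0.067383225
= -6.7383225%.

-6.738%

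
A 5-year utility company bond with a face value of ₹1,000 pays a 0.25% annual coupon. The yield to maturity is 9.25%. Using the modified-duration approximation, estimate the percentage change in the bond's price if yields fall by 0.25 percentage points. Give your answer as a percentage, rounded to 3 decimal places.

+1.137%

Periodic yield y = 0.0925. Modified duration first:
  t   CF        PV=CF/(1+0.0925)^t    t·PV
  1         2.50         2.2883         2.2883
  2         2.50         2.0946         4.1892
  3         2.50         1.9172         5.7517
  4         2.50         1.7549         7.0196
  5     1,002.50       644.1354     3,220.6769
  Σ                    652.1904     3,239.9257
P = 652.1904; D_Mac = 4.96776 yrs; D_mod = 4.96776/(1+0.0925) = 4.54715 yrs.
ΔP/P ≈ -D_mod · Δy = -4.54715 × (-0.0025) = +0.011368 = +1.1368%.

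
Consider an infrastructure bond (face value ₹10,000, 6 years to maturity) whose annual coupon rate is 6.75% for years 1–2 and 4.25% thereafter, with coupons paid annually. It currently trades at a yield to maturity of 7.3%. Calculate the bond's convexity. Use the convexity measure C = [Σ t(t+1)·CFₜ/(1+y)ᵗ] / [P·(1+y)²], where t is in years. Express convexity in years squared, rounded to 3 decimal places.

With y = 0.073:
  t   CF        PV=CF/(1+0.073)^t    t·PV        t(t+1)·PV
  1       675.00       629.0774       629.0774       1,258.1547
  2       675.00       586.2790     1,172.5580       3,517.6739
  3       425.00       344.0248     1,032.0744       4,128.2977
  4       425.00       320.6196     1,282.4783       6,412.3916
  5       425.00       298.8067     1,494.0335       8,964.2008
  6    10,425.00     6,830.8969    40,985.3815     286,897.6707
  Σ                  9,009.7043    46,595.6031     311,178.3894
P = 9,009.7043.
Convexity = Σ t(t+1)·PV / [P·(1+y)²] = 311,178.3894 / (9,009.7043 × 1.151329) = 29.99849.

29.998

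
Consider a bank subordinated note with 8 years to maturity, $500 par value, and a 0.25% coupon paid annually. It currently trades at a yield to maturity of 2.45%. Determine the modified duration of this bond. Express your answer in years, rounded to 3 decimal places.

7.733 years

Periodic yield y = 0.0245. First find Macaulay duration:
  t   CF        PV=CF/(1+0.0245)^t    t·PV
  1         1.25         1.2201         1.2201
  2         1.25         1.1909         2.3819
  3         1.25         1.1624         3.4873
  4         1.25         1.1347         4.5386
  5         1.25         1.1075         5.5376
  6         1.25         1.0810         6.4862
  7         1.25         1.0552         7.3863
  8       501.25       413.0082     3,304.0657
  Σ                    420.9601     3,335.1036
P = 420.9601; Macaulay duration = 3,335.1036 / 420.9601 = 7.92261 years.
Modified duration = D_Mac / (1 + y) = 7.92261 / 1.0245 = 7.73315 years.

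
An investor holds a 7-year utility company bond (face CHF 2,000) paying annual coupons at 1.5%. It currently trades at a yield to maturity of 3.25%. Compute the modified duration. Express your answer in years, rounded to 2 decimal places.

6.47 years

Periodic yield y = 0.0325. First find Macaulay duration:
  t   CF        PV=CF/(1+0.0325)^t    t·PV
  1        30.00        29.0557        29.0557
  2        30.00        28.1411        56.2822
  3        30.00        27.2553        81.7659
  4        30.00        26.3974       105.5896
  5        30.00        25.5665       127.8324
  6        30.00        24.7617       148.5703
  7     2,030.00     1,622.8023    11,359.6161
  Σ                  1,783.9800    11,908.7123
P = 1,783.9800; Macaulay duration = 11,908.7123 / 1,783.9800 = 6.67536 years.
Modified duration = D_Mac / (1 + y) = 6.67536 / 1.0325 = 6.46524 years.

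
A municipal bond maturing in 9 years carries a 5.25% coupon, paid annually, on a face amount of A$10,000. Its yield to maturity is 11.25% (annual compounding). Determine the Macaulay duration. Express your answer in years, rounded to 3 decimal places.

Periodic yield y = 0.1125. Discount each cash flow and weight by its year:
  t   CF        PV=CF/(1+0.1125)^t    t·PV
  1       525.00       471.9101       471.9101
  2       525.00       424.1889       848.3777
  3       525.00       381.2934     1,143.8801
  4       525.00       342.7356     1,370.9424
  5       525.00       308.0769     1,540.3847
  6       525.00       276.9231     1,661.5386
  7       525.00       248.9196     1,742.4375
  8       525.00       223.7480     1,789.9839
  9    10,525.00     4,032.0130    36,288.1173
  Σ                  6,709.8087    46,857.5725
Price P = Σ PV = 6,709.8087.
Macaulay duration = Σ(t·PV) / P = 46,857.5725 / 6,709.8087 = 6.98344 years.

6.983 years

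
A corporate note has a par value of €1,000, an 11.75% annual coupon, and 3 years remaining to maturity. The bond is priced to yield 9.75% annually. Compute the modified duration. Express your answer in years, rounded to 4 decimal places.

2.4630 years

Periodic yield y = 0.0975. First find Macaulay duration:
  t   CF        PV=CF/(1+0.0975)^t    t·PV
  1       117.50       107.0615       107.0615
  2       117.50        97.5503       195.1007
  3     1,117.50       845.3449     2,536.0347
  Σ                  1,049.9568     2,838.1969
P = 1,049.9568; Macaulay duration = 2,838.1969 / 1,049.9568 = 2.70316 years.
Modified duration = D_Mac / (1 + y) = 2.70316 / 1.0975 = 2.46301 years.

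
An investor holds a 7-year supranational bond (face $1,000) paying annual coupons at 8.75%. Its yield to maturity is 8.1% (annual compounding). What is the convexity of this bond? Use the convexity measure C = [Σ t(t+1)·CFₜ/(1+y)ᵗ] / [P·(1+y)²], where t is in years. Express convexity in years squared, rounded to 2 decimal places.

34.86

With y = 0.081:
  t   CF        PV=CF/(1+0.081)^t    t·PV        t(t+1)·PV
  1        87.50        80.9436        80.9436         161.8871
  2        87.50        74.8784       149.7568         449.2705
  3        87.50        69.2677       207.8032         831.2128
  4        87.50        64.0775       256.3098       1,281.5492
  5        87.50        59.2761       296.3805       1,778.2828
  6        87.50        54.8345       329.0070       2,303.0490
  7     1,087.50       630.4482     4,413.1374      35,305.0991
  Σ                  1,033.7260     5,733.3383      42,110.3506
P = 1,033.7260.
Convexity = Σ t(t+1)·PV / [P·(1+y)²] = 42,110.3506 / (1,033.7260 × 1.168561) = 34.86037.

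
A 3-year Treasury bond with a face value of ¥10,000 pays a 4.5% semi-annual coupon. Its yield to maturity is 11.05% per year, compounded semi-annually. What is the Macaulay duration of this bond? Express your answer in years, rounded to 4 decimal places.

Periodic yield y = 0.05525. Discount each cash flow and weight by its period:
  t   CF        PV=CF/(1+0.05525)^t    t·PV
  1       225.00       213.2196       213.2196
  2       225.00       202.0560       404.1120
  3       225.00       191.4769       574.4308
  4       225.00       181.4517       725.8069
  5       225.00       171.9514       859.7570
  6    10,225.00     7,405.1038    44,430.6229
  Σ                  8,365.2595    47,207.9492
Price P = Σ PV = 8,365.2595.
Macaulay duration = Σ(t·PV) / P = 47,207.9492 / 8,365.2595 = 5.64333 half-year periods.
In years: 5.64333 / 2 = 2.82167 years.

2.8217 years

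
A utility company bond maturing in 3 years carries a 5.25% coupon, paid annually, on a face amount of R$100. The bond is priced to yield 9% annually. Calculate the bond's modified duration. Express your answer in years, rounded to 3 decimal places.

Periodic yield y = 0.09. First find Macaulay duration:
  t   CF        PV=CF/(1+0.09)^t    t·PV
  1         5.25         4.8165         4.8165
  2         5.25         4.4188         8.8376
  3       105.25        81.2723       243.8169
  Σ                     90.5076       257.4711
P = 90.5076; Macaulay duration = 257.4711 / 90.5076 = 2.84474 years.
Modified duration = D_Mac / (1 + y) = 2.84474 / 1.09 = 2.60986 years.

2.610 years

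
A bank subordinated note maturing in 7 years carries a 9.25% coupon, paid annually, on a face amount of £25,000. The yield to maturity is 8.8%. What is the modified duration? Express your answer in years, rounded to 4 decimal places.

Periodic yield y = 0.088. First find Macaulay duration:
  t   CF        PV=CF/(1+0.088)^t    t·PV
  1     2,312.50     2,125.4596     2,125.4596
  2     2,312.50     1,953.5474     3,907.0948
  3     2,312.50     1,795.5399     5,386.6196
  4     2,312.50     1,650.3124     6,601.2496
  5     2,312.50     1,516.8312     7,584.1562
  6     2,312.50     1,394.1464     8,364.8782
  7    27,312.50    15,134.1902   105,939.3312
  Σ                 25,570.0270   139,908.7891
P = 25,570.0270; Macaulay duration = 139,908.7891 / 25,570.0270 = 5.47159 years.
Modified duration = D_Mac / (1 + y) = 5.47159 / 1.088 = 5.02904 years.

5.0290 years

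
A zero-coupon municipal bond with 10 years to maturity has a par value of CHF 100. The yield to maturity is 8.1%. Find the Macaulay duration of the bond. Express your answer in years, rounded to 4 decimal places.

A zero-coupon bond has a single cash flow at maturity, so its Macaulay duration equals its maturity: 10 years.

10.0000 years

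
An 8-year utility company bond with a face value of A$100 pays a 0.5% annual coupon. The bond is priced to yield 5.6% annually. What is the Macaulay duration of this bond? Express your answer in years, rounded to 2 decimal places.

7.82 years

Periodic yield y = 0.056. Discount each cash flow and weight by its year:
  t   CF        PV=CF/(1+0.056)^t    t·PV
  1         0.50         0.4735         0.4735
  2         0.50         0.4484         0.8968
  3         0.50         0.4246         1.2738
  4         0.50         0.4021         1.6083
  5         0.50         0.3808         1.9038
  6         0.50         0.3606         2.1634
  7         0.50         0.3414         2.3901
  8       100.50        64.9912       519.9298
  Σ                     67.8225       530.6395
Price P = Σ PV = 67.8225.
Macaulay duration = Σ(t·PV) / P = 530.6395 / 67.8225 = 7.82394 years.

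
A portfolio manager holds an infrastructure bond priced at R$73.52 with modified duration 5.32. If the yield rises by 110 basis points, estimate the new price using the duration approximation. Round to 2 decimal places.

R$69.22

Duration approximation: ΔP/P ≈ -D_mod · Δy = -5.32 × (+0.011) = -0.058520.
New price ≈ 73.52 × (1 - 0.058520) = 69.2176096.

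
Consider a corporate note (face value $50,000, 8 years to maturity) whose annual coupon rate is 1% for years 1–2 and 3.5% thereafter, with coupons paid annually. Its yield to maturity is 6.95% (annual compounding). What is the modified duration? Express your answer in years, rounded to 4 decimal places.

Periodic yield y = 0.0695. First find Macaulay duration:
  t   CF        PV=CF/(1+0.0695)^t    t·PV
  1       500.00       467.5082       467.5082
  2       500.00       437.1278       874.2556
  3     1,750.00     1,430.5258     4,291.5773
  4     1,750.00     1,337.5650     5,350.2600
  5     1,750.00     1,250.6452     6,253.2258
  6     1,750.00     1,169.3737     7,016.2421
  7     1,750.00     1,093.3835     7,653.6847
  8    51,750.00    30,231.8026   241,854.4206
  Σ                 37,417.9317   273,761.1742
P = 37,417.9317; Macaulay duration = 273,761.1742 / 37,417.9317 = 7.31631 years.
Modified duration = D_Mac / (1 + y) = 7.31631 / 1.0695 = 6.84087 years.

6.8409 years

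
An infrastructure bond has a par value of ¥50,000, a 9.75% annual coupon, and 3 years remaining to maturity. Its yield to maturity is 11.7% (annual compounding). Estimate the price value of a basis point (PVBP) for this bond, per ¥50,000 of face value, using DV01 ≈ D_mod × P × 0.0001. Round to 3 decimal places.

¥11.665

Periodic yield y = 0.117.
  t   CF        PV=CF/(1+0.117)^t    t·PV
  1     4,875.00     4,364.3688     4,364.3688
  2     4,875.00     3,907.2237     7,814.4474
  3    54,875.00    39,374.4966   118,123.4897
  Σ                 47,646.0891   130,302.3059
P = 47,646.0891; D_Mac = 2.73480 yrs; D_mod = 2.44834 yrs.
DV01 ≈ 2.44834 × 47,646.0891 × 0.0001 = 11.665381.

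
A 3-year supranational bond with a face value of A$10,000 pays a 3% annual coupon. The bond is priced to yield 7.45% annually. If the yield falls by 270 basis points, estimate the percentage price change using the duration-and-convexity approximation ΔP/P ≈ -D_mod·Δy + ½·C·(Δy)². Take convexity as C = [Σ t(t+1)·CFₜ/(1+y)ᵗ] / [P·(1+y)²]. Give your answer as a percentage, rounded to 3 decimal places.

With y = 0.0745:
  t   CF        PV=CF/(1+0.0745)^t    t·PV        t(t+1)·PV
  1       300.00       279.1996       279.1996         558.3993
  2       300.00       259.8414       519.6829       1,559.0486
  3    10,300.00     8,302.6736    24,908.0208      99,632.0833
  Σ                  8,841.7147    25,706.9033     101,749.5311
P = 8,841.7147; D_Mac = 2.90746 yrs; D_mod = 2.70587 yrs; C = 9.96743.
Duration effect: -2.70587 × (-0.027) = +0.073058
Convexity effect: 0.5 × 9.96743 × (-0.027)² = +0.0036331
ΔP/P ≈ +0.073058 + 0.0036331 = +0.076692 = +7.6692%.

+7.669%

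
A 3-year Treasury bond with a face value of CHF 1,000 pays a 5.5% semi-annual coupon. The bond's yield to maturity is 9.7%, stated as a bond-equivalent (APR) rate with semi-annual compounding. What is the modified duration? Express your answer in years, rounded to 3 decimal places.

2.664 years

Periodic yield y = 0.0485. First find Macaulay duration:
  t   CF        PV=CF/(1+0.0485)^t    t·PV
  1        27.50        26.2279        26.2279
  2        27.50        25.0147        50.0295
  3        27.50        23.8576        71.5729
  4        27.50        22.7541        91.0163
  5        27.50        21.7015       108.5077
  6     1,027.50       773.3413     4,640.0480
  Σ                    892.8972     4,987.4022
P = 892.8972; Macaulay duration = 4,987.4022 / 892.8972 = 5.58564 half-year periods = 2.79282 years.
Modified duration = D_Mac / (1 + y) = 2.79282 / 1.0485 = 2.66363 years.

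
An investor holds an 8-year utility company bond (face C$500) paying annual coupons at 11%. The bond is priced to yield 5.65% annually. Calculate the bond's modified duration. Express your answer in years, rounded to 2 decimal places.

5.71 years

Periodic yield y = 0.0565. First find Macaulay duration:
  t   CF        PV=CF/(1+0.0565)^t    t·PV
  1        55.00        52.0587        52.0587
  2        55.00        49.2747        98.5493
  3        55.00        46.6395       139.9186
  4        55.00        44.1453       176.5813
  5        55.00        41.7845       208.9225
  6        55.00        39.5499       237.2996
  7        55.00        37.4349       262.0440
  8       555.00       357.5502     2,860.4012
  Σ                    668.4376     4,035.7752
P = 668.4376; Macaulay duration = 4,035.7752 / 668.4376 = 6.03762 years.
Modified duration = D_Mac / (1 + y) = 6.03762 / 1.0565 = 5.71474 years.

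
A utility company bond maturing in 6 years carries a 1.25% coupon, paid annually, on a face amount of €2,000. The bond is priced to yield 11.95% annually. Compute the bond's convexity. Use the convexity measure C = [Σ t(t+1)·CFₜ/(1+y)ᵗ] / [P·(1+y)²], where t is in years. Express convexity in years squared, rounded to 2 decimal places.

With y = 0.1195:
  t   CF        PV=CF/(1+0.1195)^t    t·PV        t(t+1)·PV
  1        25.00        22.3314        22.3314          44.6628
  2        25.00        19.9477        39.8953         119.6859
  3        25.00        17.8184        53.4551         213.8203
  4        25.00        15.9164        63.6654         318.3271
  5        25.00        14.2174        71.0869         426.5213
  6     2,025.00     1,028.6803     6,172.0820      43,204.5743
  Σ                  1,118.9115     6,422.5161      44,327.5918
P = 1,118.9115.
Convexity = Σ t(t+1)·PV / [P·(1+y)²] = 44,327.5918 / (1,118.9115 × 1.253280) = 31.61042.

31.61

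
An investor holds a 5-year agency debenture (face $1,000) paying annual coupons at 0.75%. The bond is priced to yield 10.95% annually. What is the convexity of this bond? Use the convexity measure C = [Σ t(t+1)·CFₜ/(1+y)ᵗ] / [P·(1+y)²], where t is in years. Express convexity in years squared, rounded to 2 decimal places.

With y = 0.1095:
  t   CF        PV=CF/(1+0.1095)^t    t·PV        t(t+1)·PV
  1         7.50         6.7598         6.7598          13.5196
  2         7.50         6.0927        12.1853          36.5559
  3         7.50         5.4914        16.4741          65.8962
  4         7.50         4.9494        19.7976          98.9879
  5     1,007.50       599.2507     2,996.2533      17,977.5198
  Σ                    622.5439     3,051.4701      18,192.4795
P = 622.5439.
Convexity = Σ t(t+1)·PV / [P·(1+y)²] = 18,192.4795 / (622.5439 × 1.230990) = 23.73927.

23.74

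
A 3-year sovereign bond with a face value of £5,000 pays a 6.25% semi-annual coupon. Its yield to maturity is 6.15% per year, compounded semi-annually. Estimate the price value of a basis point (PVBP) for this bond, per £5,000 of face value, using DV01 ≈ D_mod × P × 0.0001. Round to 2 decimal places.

Periodic yield y = 0.03075.
  t   CF        PV=CF/(1+0.03075)^t    t·PV
  1       156.25       151.5886       151.5886
  2       156.25       147.0664       294.1327
  3       156.25       142.6790       428.0369
  4       156.25       138.4225       553.6900
  5       156.25       134.2930       671.4649
  6     5,156.25     4,299.4599    25,796.7595
  Σ                  5,013.5094    27,895.6727
P = 5,013.5094; D_Mac = 5.56410 half-year periods = 2.78205 yrs; D_mod = 2.69905 yrs.
DV01 ≈ 2.69905 × 5,013.5094 × 0.0001 = 1.353174.

£1.35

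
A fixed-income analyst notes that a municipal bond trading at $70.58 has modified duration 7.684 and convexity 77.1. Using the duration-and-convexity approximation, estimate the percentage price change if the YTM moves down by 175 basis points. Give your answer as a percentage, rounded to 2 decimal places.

+14.63%

Duration effect: -D_mod·Δy = -7.684 × (-0.0175) = +0.134470
Convexity effect: ½·C·(Δy)² = 0.5 × 77.1 × (-0.0175)² = +0.0118059375
ΔP/P ≈ +0.134470 + 0.0118059375 = +0.1462759375
= +14.62759375%.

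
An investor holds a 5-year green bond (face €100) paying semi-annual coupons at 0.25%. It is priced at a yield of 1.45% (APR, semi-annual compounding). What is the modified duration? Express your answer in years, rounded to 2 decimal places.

Periodic yield y = 0.00725. First find Macaulay duration:
  t   CF        PV=CF/(1+0.00725)^t    t·PV
  1        0.125         0.1241         0.1241
  2        0.125         0.1232         0.2464
  3        0.125         0.1223         0.3670
  4        0.125         0.1214         0.4858
  5        0.125         0.1206         0.6028
  6        0.125         0.1197         0.7182
  7        0.125         0.1188         0.8319
  8        0.125         0.1180         0.9438
  9        0.125         0.1171         1.0542
  10     100.125        93.1472       931.4719
  Σ                     94.2325       936.8461
P = 94.2325; Macaulay duration = 936.8461 / 94.2325 = 9.94186 half-year periods = 4.97093 years.
Modified duration = D_Mac / (1 + y) = 4.97093 / 1.00725 = 4.93515 years.

4.94 years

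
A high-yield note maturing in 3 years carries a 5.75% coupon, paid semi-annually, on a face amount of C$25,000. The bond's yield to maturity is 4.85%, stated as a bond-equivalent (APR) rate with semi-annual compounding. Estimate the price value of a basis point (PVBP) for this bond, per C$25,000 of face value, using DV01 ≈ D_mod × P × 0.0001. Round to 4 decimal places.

Periodic yield y = 0.02425.
  t   CF        PV=CF/(1+0.02425)^t    t·PV
  1       718.75       701.7330       701.7330
  2       718.75       685.1188     1,370.2377
  3       718.75       668.8981     2,006.6942
  4       718.75       653.0613     2,612.2453
  5       718.75       637.5995     3,187.9977
  6    25,718.75    22,274.8107   133,648.8640
  Σ                 25,621.2214   143,527.7718
P = 25,621.2214; D_Mac = 5.60191 half-year periods = 2.80095 yrs; D_mod = 2.73464 yrs.
DV01 ≈ 2.73464 × 25,621.2214 × 0.0001 = 7.006481.

C$7.0065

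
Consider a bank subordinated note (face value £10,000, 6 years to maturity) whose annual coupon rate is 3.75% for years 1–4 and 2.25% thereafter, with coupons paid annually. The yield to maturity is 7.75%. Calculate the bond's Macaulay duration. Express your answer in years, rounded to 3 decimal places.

5.415 years

Periodic yield y = 0.0775. Discount each cash flow and weight by its year:
  t   CF        PV=CF/(1+0.0775)^t    t·PV
  1       375.00       348.0278       348.0278
  2       375.00       322.9957       645.9914
  3       375.00       299.7640       899.2919
  4       375.00       278.2032     1,112.8129
  5       225.00       154.9159       774.5797
  6    10,225.00     6,533.7068    39,202.2410
  Σ                  7,937.6135    42,982.9447
Price P = Σ PV = 7,937.6135.
Macaulay duration = Σ(t·PV) / P = 42,982.9447 / 7,937.6135 = 5.41510 years.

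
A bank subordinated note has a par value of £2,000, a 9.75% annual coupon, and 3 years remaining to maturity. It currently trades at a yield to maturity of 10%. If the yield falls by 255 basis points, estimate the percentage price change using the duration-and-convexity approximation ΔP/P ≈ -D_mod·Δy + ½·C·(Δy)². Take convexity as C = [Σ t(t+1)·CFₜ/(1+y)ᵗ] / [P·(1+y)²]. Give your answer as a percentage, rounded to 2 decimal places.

+6.64%

With y = 0.1:
  t   CF        PV=CF/(1+0.1)^t    t·PV        t(t+1)·PV
  1       195.00       177.2727       177.2727         354.5455
  2       195.00       161.1570       322.3140         966.9421
  3     2,195.00     1,649.1360     4,947.4080      19,789.6319
  Σ                  1,987.5657     5,446.9947      21,111.1195
P = 1,987.5657; D_Mac = 2.74054 yrs; D_mod = 2.49140 yrs; C = 8.77818.
Duration effect: -2.49140 × (-0.0255) = +0.063531
Convexity effect: 0.5 × 8.77818 × (-0.0255)² = +0.0028540
ΔP/P ≈ +0.063531 + 0.0028540 = +0.066385 = +6.6385%.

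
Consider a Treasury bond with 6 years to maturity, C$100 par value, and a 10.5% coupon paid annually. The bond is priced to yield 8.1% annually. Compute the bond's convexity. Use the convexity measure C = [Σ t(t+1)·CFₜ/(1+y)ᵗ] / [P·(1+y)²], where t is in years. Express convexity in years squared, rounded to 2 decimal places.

26.57

With y = 0.081:
  t   CF        PV=CF/(1+0.081)^t    t·PV        t(t+1)·PV
  1        10.50         9.7132         9.7132          19.4265
  2        10.50         8.9854        17.9708          53.9125
  3        10.50         8.3121        24.9364          99.7455
  4        10.50         7.6893        30.7572         153.7859
  5        10.50         7.1131        35.5657         213.3939
  6       110.50        69.2481       415.4888       2,908.4219
  Σ                    111.0613       534.4321       3,448.6862
P = 111.0613.
Convexity = Σ t(t+1)·PV / [P·(1+y)²] = 3,448.6862 / (111.0613 × 1.168561) = 26.57293.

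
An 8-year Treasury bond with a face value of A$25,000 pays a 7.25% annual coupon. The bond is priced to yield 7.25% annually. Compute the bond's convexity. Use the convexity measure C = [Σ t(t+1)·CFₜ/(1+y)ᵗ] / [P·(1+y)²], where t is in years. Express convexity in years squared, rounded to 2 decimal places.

With y = 0.0725:
  t   CF        PV=CF/(1+0.0725)^t    t·PV        t(t+1)·PV
  1     1,812.50     1,689.9767     1,689.9767       3,379.9534
  2     1,812.50     1,575.7358     3,151.4717       9,454.4150
  3     1,812.50     1,469.2176     4,407.6527      17,630.6108
  4     1,812.50     1,369.8998     5,479.5993      27,397.9966
  5     1,812.50     1,277.2959     6,386.4794      38,318.8764
  6     1,812.50     1,190.9519     7,145.7112      50,019.9785
  7     1,812.50     1,110.4446     7,773.1124      62,184.8994
  8    26,812.50    15,316.4777   122,531.8215   1,102,786.3937
  Σ                 25,000.0000   158,565.8250   1,311,173.1238
P = 25,000.0000.
Convexity = Σ t(t+1)·PV / [P·(1+y)²] = 1,311,173.1238 / (25,000.0000 × 1.150256) = 45.59586.

45.60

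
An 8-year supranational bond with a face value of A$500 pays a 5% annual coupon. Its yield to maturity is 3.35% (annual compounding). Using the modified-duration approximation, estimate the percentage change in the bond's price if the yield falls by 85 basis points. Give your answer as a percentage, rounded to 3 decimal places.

Periodic yield y = 0.0335. Modified duration first:
  t   CF        PV=CF/(1+0.0335)^t    t·PV
  1        25.00        24.1896        24.1896
  2        25.00        23.4056        46.8111
  3        25.00        22.6469        67.9407
  4        25.00        21.9128        87.6512
  5        25.00        21.2025       106.0126
  6        25.00        20.5153       123.0916
  7        25.00        19.8503       138.9520
  8       525.00       403.3439     3,226.7509
  Σ                    557.0668     3,821.3998
P = 557.0668; D_Mac = 6.85986 yrs; D_mod = 6.85986/(1+0.0335) = 6.63750 yrs.
ΔP/P ≈ -D_mod · Δy = -6.63750 × (-0.0085) = +0.056419 = +5.6419%.

+5.642%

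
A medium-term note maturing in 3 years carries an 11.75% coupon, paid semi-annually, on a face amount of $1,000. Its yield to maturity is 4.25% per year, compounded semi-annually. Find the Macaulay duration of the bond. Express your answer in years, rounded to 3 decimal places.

Periodic yield y = 0.02125. Discount each cash flow and weight by its period:
  t   CF        PV=CF/(1+0.02125)^t    t·PV
  1        58.75        57.5275        57.5275
  2        58.75        56.3305       112.6610
  3        58.75        55.1584       165.4752
  4        58.75        54.0107       216.0427
  5        58.75        52.8868       264.4341
  6     1,058.75       933.2565     5,599.5388
  Σ                  1,209.1704     6,415.6794
Price P = Σ PV = 1,209.1704.
Macaulay duration = Σ(t·PV) / P = 6,415.6794 / 1,209.1704 = 5.30585 half-year periods.
In years: 5.30585 / 2 = 2.65293 years.

2.653 years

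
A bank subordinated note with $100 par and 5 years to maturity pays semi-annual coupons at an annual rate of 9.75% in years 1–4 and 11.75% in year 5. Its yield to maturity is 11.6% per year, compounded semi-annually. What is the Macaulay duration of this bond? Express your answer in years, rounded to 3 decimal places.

4.044 years

Periodic yield y = 0.058. Discount each cash flow and weight by its period:
  t   CF        PV=CF/(1+0.058)^t    t·PV
  1        4.875         4.6078         4.6078
  2        4.875         4.3552         8.7103
  3        4.875         4.1164        12.3492
  4        4.875         3.8907        15.5630
  5        4.875         3.6774        18.3872
  6        4.875         3.4758        20.8551
  7        4.875         3.2853        22.9971
  8        4.875         3.1052        24.8416
  9        5.875         3.5370        31.8331
  10     105.875        60.2472       602.4718
  Σ                     94.2980       762.6162
Price P = Σ PV = 94.2980.
Macaulay duration = Σ(t·PV) / P = 762.6162 / 94.2980 = 8.08730 half-year periods.
In years: 8.08730 / 2 = 4.04365 years.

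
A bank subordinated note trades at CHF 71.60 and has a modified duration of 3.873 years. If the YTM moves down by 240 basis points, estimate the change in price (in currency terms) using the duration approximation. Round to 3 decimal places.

+CHF 6.655

Duration approximation: ΔP/P ≈ -D_mod · Δy = -3.873 × (-0.024) = +0.092952.
ΔP ≈ 71.60 × (+0.092952) = +6.6553632.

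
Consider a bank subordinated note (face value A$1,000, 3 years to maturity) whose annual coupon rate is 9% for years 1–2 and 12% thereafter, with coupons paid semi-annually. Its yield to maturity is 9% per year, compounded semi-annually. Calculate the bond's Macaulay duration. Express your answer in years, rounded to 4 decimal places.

Periodic yield y = 0.045. Discount each cash flow and weight by its period:
  t   CF        PV=CF/(1+0.045)^t    t·PV
  1        45.00        43.0622        43.0622
  2        45.00        41.2078        82.4157
  3        45.00        39.4333       118.3000
  4        45.00        37.7353       150.9410
  5        60.00        48.1471       240.7353
  6     1,060.00       813.9695     4,883.8169
  Σ                  1,023.5552     5,519.2712
Price P = Σ PV = 1,023.5552.
Macaulay duration = Σ(t·PV) / P = 5,519.2712 / 1,023.5552 = 5.39226 half-year periods.
In years: 5.39226 / 2 = 2.69613 years.

2.6961 years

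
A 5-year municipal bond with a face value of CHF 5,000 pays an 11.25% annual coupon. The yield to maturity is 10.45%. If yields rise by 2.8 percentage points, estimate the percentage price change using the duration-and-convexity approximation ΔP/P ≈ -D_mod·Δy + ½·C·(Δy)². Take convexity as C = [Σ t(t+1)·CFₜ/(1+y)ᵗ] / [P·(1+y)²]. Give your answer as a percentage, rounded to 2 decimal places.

-9.66%

With y = 0.1045:
  t   CF        PV=CF/(1+0.1045)^t    t·PV        t(t+1)·PV
  1       562.50       509.2802       509.2802       1,018.5604
  2       562.50       461.0957       922.1914       2,766.5743
  3       562.50       417.4701     1,252.4103       5,009.6411
  4       562.50       377.9720     1,511.8881       7,559.4403
  5     5,562.50     3,384.0862    16,920.4312     101,522.5874
  Σ                  5,149.9043    21,116.2012     117,876.8035
P = 5,149.9043; D_Mac = 4.10031 yrs; D_mod = 3.71237 yrs; C = 18.76280.
Duration effect: -3.71237 × (+0.028) = -0.103946
Convexity effect: 0.5 × 18.76280 × (0.028)² = +0.0073550
ΔP/P ≈ -0.103946 + 0.0073550 = -0.096591 = -9.6591%.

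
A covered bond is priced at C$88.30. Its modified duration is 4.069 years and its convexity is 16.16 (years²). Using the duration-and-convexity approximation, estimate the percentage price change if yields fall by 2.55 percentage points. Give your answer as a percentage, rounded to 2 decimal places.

+10.90%

Duration effect: -D_mod·Δy = -4.069 × (-0.0255) = +0.1037595
Convexity effect: ½·C·(Δy)² = 0.5 × 16.16 × (-0.0255)² = +0.00525402
ΔP/P ≈ +0.1037595 + 0.00525402 = +0.10901352
= +10.901352%.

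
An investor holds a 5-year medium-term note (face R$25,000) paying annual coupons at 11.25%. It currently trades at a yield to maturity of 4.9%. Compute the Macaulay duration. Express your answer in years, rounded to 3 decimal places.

4.198 years

Periodic yield y = 0.049. Discount each cash flow and weight by its year:
  t   CF        PV=CF/(1+0.049)^t    t·PV
  1     2,812.50     2,681.1249     2,681.1249
  2     2,812.50     2,555.8864     5,111.7729
  3     2,812.50     2,436.4980     7,309.4941
  4     2,812.50     2,322.6864     9,290.7456
  5    27,812.50    21,895.8892   109,479.4462
  Σ                 31,892.0850   133,872.5837
Price P = Σ PV = 31,892.0850.
Macaulay duration = Σ(t·PV) / P = 133,872.5837 / 31,892.0850 = 4.19767 years.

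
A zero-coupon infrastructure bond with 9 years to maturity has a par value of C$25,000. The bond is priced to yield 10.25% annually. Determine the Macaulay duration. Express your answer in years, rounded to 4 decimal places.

A zero-coupon bond has a single cash flow at maturity, so its Macaulay duration equals its maturity: 9 years.

9.0000 years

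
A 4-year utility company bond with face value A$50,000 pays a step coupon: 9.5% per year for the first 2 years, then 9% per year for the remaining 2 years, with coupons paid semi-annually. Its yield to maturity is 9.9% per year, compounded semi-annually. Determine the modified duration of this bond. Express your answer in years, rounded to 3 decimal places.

3.255 years

Periodic yield y = 0.0495. First find Macaulay duration:
  t   CF        PV=CF/(1+0.0495)^t    t·PV
  1     2,375.00     2,262.9824     2,262.9824
  2     2,375.00     2,156.2481     4,312.4962
  3     2,375.00     2,054.5480     6,163.6439
  4     2,375.00     1,957.6446     7,830.5782
  5     2,250.00     1,767.1373     8,835.6867
  6     2,250.00     1,683.7897    10,102.7385
  7     2,250.00     1,604.3733    11,230.6129
  8    52,250.00    35,499.8691   283,998.9526
  Σ                 48,986.5924   334,737.6914
P = 48,986.5924; Macaulay duration = 334,737.6914 / 48,986.5924 = 6.83325 half-year periods = 3.41663 years.
Modified duration = D_Mac / (1 + y) = 3.41663 / 1.0495 = 3.25548 years.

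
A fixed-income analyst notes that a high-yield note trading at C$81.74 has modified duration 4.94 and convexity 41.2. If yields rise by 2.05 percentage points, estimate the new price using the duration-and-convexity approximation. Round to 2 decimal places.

C$74.17

Duration effect: -D_mod·Δy = -4.94 × (+0.0205) = -0.101270
Convexity effect: ½·C·(Δy)² = 0.5 × 41.2 × (0.0205)² = +0.00865715
ΔP/P ≈ -0.101270 + 0.00865715 = -0.09261285
New price ≈ 81.74 × (1 - 0.09261285) = 74.169825641.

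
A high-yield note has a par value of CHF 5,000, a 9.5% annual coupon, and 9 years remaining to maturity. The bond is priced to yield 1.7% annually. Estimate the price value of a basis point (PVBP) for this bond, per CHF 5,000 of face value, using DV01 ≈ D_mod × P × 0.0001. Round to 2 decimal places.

Periodic yield y = 0.017.
  t   CF        PV=CF/(1+0.017)^t    t·PV
  1       475.00       467.0600       467.0600
  2       475.00       459.2527       918.5054
  3       475.00       451.5759     1,354.7277
  4       475.00       444.0274     1,776.1097
  5       475.00       436.6051     2,183.0257
  6       475.00       429.3069     2,575.8415
  7       475.00       422.1307     2,954.9149
  8       475.00       415.0744     3,320.5955
  9     5,475.00     4,704.3058    42,338.7524
  Σ                  8,229.3390    57,889.5328
P = 8,229.3390; D_Mac = 7.03453 yrs; D_mod = 6.91694 yrs.
DV01 ≈ 6.91694 × 8,229.3390 × 0.0001 = 5.692186.

CHF 5.69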